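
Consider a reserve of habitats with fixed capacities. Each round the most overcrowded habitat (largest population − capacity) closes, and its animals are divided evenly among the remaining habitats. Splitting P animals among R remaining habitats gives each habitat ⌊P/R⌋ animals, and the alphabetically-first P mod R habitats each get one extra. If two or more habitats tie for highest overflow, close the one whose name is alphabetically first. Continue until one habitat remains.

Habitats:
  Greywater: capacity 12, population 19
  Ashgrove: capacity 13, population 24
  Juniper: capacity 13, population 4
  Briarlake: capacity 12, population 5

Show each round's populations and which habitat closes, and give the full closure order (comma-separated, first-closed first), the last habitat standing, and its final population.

Closure order: Ashgrove, Greywater, Briarlake
Last habitat: Juniper with 52 animals

Round 1: Ashgrove=24 Briarlake=5 Greywater=19 Juniper=4 → close Ashgrove (overflow 11)
  24÷3 = 8 each, +1 to first 0
Round 2: Briarlake=13 Greywater=27 Juniper=12 → close Greywater (overflow 15)
  27÷2 = 13 each, +1 to first 1
Round 3: Briarlake=27 Juniper=25 → close Briarlake (overflow 15)
  27÷1 = 27 each, +1 to first 0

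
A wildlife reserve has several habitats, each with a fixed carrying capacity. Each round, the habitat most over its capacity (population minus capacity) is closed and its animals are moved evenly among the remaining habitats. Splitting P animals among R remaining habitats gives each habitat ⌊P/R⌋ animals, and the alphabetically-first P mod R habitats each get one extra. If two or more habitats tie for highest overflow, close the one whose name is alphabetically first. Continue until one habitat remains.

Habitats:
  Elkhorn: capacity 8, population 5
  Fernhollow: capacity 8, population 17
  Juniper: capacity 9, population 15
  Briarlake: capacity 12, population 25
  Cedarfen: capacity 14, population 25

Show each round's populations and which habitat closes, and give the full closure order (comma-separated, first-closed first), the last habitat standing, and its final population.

Round 1: Briarlake=25 Cedarfen=25 Elkhorn=5 Fernhollow=17 Juniper=15 → close Briarlake (overflow 13)
  25÷4 = 6 each, +1 to first 1
Round 2: Cedarfen=32 Elkhorn=11 Fernhollow=23 Juniper=21 → close Cedarfen (overflow 18)
  32÷3 = 10 each, +1 to first 2
Round 3: Elkhorn=22 Fernhollow=34 Juniper=31 → close Fernhollow (overflow 26)
  34÷2 = 17 each, +1 to first 0
Round 4: Elkhorn=39 Juniper=48 → close Juniper (overflow 39)
  48÷1 = 48 each, +1 to first 0

Closure order: Briarlake, Cedarfen, Fernhollow, Juniper
Last habitat: Elkhorn with 87 animals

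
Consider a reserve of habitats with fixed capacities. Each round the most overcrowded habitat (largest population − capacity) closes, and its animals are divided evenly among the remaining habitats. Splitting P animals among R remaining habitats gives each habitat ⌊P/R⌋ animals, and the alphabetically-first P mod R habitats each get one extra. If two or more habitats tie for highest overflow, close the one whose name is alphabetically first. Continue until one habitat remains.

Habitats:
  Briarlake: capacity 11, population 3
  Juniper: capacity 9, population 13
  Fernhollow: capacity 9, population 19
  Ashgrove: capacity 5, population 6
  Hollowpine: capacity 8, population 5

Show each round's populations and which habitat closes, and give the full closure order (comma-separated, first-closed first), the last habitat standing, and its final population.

Round 1: Ashgrove=6 Briarlake=3 Fernhollow=19 Hollowpine=5 Juniper=13 → close Fernhollow (overflow 10)
  19÷4 = 4 each, +1 to first 3
Round 2: Ashgrove=11 Briarlake=8 Hollowpine=10 Juniper=17 → close Juniper (overflow 8)
  17÷3 = 5 each, +1 to first 2
Round 3: Ashgrove=17 Briarlake=14 Hollowpine=15 → close Ashgrove (overflow 12)
  17÷2 = 8 each, +1 to first 1
Round 4: Briarlake=23 Hollowpine=23 → close Hollowpine (overflow 15)
  23÷1 = 23 each, +1 to first 0

Closure order: Fernhollow, Juniper, Ashgrove, Hollowpine
Last habitat: Briarlake with 46 animals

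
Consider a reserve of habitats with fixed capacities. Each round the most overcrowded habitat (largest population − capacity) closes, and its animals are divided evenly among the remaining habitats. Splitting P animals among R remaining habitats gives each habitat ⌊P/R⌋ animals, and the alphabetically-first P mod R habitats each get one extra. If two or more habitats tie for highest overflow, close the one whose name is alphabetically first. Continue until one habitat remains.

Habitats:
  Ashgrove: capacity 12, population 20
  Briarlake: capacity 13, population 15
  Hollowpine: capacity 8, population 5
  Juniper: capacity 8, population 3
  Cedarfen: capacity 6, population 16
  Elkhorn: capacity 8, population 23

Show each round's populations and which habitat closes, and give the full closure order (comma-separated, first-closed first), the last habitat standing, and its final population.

Closure order: Elkhorn, Cedarfen, Ashgrove, Briarlake, Hollowpine
Last habitat: Juniper with 82 animals

Round 1: Ashgrove=20 Briarlake=15 Cedarfen=16 Elkhorn=23 Hollowpine=5 Juniper=3 → close Elkhorn (overflow 15)
  23÷5 = 4 each, +1 to first 3
Round 2: Ashgrove=25 Briarlake=20 Cedarfen=21 Hollowpine=9 Juniper=7 → close Cedarfen (overflow 15)
  21÷4 = 5 each, +1 to first 1
Round 3: Ashgrove=31 Briarlake=25 Hollowpine=14 Juniper=12 → close Ashgrove (overflow 19)
  31÷3 = 10 each, +1 to first 1
Round 4: Briarlake=36 Hollowpine=24 Juniper=22 → close Briarlake (overflow 23)
  36÷2 = 18 each, +1 to first 0
Round 5: Hollowpine=42 Juniper=40 → close Hollowpine (overflow 34)
  42÷1 = 42 each, +1 to first 0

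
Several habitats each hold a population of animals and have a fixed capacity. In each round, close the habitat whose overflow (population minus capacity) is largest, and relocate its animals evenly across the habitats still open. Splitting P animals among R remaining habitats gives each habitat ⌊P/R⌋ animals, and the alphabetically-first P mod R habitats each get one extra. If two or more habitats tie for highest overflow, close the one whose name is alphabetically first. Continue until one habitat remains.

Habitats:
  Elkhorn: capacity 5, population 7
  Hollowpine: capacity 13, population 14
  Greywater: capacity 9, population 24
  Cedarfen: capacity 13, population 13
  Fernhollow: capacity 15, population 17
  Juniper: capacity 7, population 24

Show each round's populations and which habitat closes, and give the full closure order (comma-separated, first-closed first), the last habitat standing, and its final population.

Closure order: Juniper, Greywater, Elkhorn, Cedarfen, Fernhollow
Last habitat: Hollowpine with 99 animals

Round 1: Cedarfen=13 Elkhorn=7 Fernhollow=17 Greywater=24 Hollowpine=14 Juniper=24 → close Juniper (overflow 17)
  24÷5 = 4 each, +1 to first 4
Round 2: Cedarfen=18 Elkhorn=12 Fernhollow=22 Greywater=29 Hollowpine=18 → close Greywater (overflow 20)
  29÷4 = 7 each, +1 to first 1
Round 3: Cedarfen=26 Elkhorn=19 Fernhollow=29 Hollowpine=25 → close Elkhorn (overflow 14)
  19÷3 = 6 each, +1 to first 1
Round 4: Cedarfen=33 Fernhollow=35 Hollowpine=31 → close Cedarfen (overflow 20)
  33÷2 = 16 each, +1 to first 1
Round 5: Fernhollow=52 Hollowpine=47 → close Fernhollow (overflow 37)
  52÷1 = 52 each, +1 to first 0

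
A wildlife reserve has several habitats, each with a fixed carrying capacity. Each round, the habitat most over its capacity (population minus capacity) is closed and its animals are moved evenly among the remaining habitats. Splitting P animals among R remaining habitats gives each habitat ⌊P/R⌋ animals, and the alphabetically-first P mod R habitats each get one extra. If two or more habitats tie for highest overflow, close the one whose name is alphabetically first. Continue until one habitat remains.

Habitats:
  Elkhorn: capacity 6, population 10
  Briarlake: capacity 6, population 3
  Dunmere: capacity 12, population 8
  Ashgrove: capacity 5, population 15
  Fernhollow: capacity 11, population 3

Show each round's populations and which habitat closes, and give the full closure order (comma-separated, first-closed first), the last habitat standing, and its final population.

Closure order: Ashgrove, Elkhorn, Briarlake, Dunmere
Last habitat: Fernhollow with 39 animals

Round 1: Ashgrove=15 Briarlake=3 Dunmere=8 Elkhorn=10 Fernhollow=3 → close Ashgrove (overflow 10)
  15÷4 = 3 each, +1 to first 3
Round 2: Briarlake=7 Dunmere=12 Elkhorn=14 Fernhollow=6 → close Elkhorn (overflow 8)
  14÷3 = 4 each, +1 to first 2
Round 3: Briarlake=12 Dunmere=17 Fernhollow=10 → close Briarlake (overflow 6)
  12÷2 = 6 each, +1 to first 0
Round 4: Dunmere=23 Fernhollow=16 → close Dunmere (overflow 11)
  23÷1 = 23 each, +1 to first 0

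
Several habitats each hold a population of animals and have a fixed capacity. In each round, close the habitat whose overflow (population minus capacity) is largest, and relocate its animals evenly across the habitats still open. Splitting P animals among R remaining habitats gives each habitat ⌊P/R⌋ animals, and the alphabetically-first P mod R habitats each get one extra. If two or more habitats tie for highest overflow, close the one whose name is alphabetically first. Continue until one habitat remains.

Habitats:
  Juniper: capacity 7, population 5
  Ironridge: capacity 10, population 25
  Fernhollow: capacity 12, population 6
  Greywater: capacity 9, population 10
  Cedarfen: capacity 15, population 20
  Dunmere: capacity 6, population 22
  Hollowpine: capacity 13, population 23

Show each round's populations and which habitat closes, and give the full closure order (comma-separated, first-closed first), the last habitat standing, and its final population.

Round 1: Cedarfen=20 Dunmere=22 Fernhollow=6 Greywater=10 Hollowpine=23 Ironridge=25 Juniper=5 → close Dunmere (overflow 16)
  22÷6 = 3 each, +1 to first 4
Round 2: Cedarfen=24 Fernhollow=10 Greywater=14 Hollowpine=27 Ironridge=28 Juniper=8 → close Ironridge (overflow 18)
  28÷5 = 5 each, +1 to first 3
Round 3: Cedarfen=30 Fernhollow=16 Greywater=20 Hollowpine=32 Juniper=13 → close Hollowpine (overflow 19)
  32÷4 = 8 each, +1 to first 0
Round 4: Cedarfen=38 Fernhollow=24 Greywater=28 Juniper=21 → close Cedarfen (overflow 23)
  38÷3 = 12 each, +1 to first 2
Round 5: Fernhollow=37 Greywater=41 Juniper=33 → close Greywater (overflow 32)
  41÷2 = 20 each, +1 to first 1
Round 6: Fernhollow=58 Juniper=53 → close Fernhollow (overflow 46)
  58÷1 = 58 each, +1 to first 0

Closure order: Dunmere, Ironridge, Hollowpine, Cedarfen, Greywater, Fernhollow
Last habitat: Juniper with 111 animals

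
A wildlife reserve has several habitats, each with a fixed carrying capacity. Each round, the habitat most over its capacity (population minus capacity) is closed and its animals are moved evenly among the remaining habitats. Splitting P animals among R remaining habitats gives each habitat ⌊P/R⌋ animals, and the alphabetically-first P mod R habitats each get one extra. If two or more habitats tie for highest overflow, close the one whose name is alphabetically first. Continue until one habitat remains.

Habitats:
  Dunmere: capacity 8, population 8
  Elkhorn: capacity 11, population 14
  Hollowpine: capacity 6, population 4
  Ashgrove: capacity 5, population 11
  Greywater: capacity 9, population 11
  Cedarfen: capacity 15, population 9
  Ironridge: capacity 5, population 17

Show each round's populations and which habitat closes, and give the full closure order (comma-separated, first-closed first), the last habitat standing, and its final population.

Round 1: Ashgrove=11 Cedarfen=9 Dunmere=8 Elkhorn=14 Greywater=11 Hollowpine=4 Ironridge=17 → close Ironridge (overflow 12)
  17÷6 = 2 each, +1 to first 5
Round 2: Ashgrove=14 Cedarfen=12 Dunmere=11 Elkhorn=17 Greywater=14 Hollowpine=6 → close Ashgrove (overflow 9)
  14÷5 = 2 each, +1 to first 4
Round 3: Cedarfen=15 Dunmere=14 Elkhorn=20 Greywater=17 Hollowpine=8 → close Elkhorn (overflow 9)
  20÷4 = 5 each, +1 to first 0
Round 4: Cedarfen=20 Dunmere=19 Greywater=22 Hollowpine=13 → close Greywater (overflow 13)
  22÷3 = 7 each, +1 to first 1
Round 5: Cedarfen=28 Dunmere=26 Hollowpine=20 → close Dunmere (overflow 18)
  26÷2 = 13 each, +1 to first 0
Round 6: Cedarfen=41 Hollowpine=33 → close Hollowpine (overflow 27)
  33÷1 = 33 each, +1 to first 0

Closure order: Ironridge, Ashgrove, Elkhorn, Greywater, Dunmere, Hollowpine
Last habitat: Cedarfen with 74 animals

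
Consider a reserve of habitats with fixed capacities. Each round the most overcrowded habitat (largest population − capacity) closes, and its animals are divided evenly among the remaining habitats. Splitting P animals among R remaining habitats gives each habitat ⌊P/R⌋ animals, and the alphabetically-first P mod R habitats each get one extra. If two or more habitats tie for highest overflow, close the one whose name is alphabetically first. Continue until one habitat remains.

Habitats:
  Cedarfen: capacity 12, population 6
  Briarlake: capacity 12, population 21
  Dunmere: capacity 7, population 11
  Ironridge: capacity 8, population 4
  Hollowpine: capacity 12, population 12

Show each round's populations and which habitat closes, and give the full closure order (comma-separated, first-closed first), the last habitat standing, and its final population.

Closure order: Briarlake, Dunmere, Hollowpine, Cedarfen
Last habitat: Ironridge with 54 animals

Round 1: Briarlake=21 Cedarfen=6 Dunmere=11 Hollowpine=12 Ironridge=4 → close Briarlake (overflow 9)
  21÷4 = 5 each, +1 to first 1
Round 2: Cedarfen=12 Dunmere=16 Hollowpine=17 Ironridge=9 → close Dunmere (overflow 9)
  16÷3 = 5 each, +1 to first 1
Round 3: Cedarfen=18 Hollowpine=22 Ironridge=14 → close Hollowpine (overflow 10)
  22÷2 = 11 each, +1 to first 0
Round 4: Cedarfen=29 Ironridge=25 → close Cedarfen (overflow 17)
  29÷1 = 29 each, +1 to first 0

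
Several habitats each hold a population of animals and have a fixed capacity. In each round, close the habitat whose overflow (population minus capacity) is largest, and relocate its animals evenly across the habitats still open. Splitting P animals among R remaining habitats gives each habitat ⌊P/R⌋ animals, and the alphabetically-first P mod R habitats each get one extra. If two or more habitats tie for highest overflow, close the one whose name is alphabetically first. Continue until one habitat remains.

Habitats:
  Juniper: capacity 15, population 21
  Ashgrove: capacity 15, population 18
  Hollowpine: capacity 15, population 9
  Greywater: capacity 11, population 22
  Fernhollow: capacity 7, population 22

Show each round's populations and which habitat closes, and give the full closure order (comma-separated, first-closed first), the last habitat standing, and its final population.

Round 1: Ashgrove=18 Fernhollow=22 Greywater=22 Hollowpine=9 Juniper=21 → close Fernhollow (overflow 15)
  22÷4 = 5 each, +1 to first 2
Round 2: Ashgrove=24 Greywater=28 Hollowpine=14 Juniper=26 → close Greywater (overflow 17)
  28÷3 = 9 each, +1 to first 1
Round 3: Ashgrove=34 Hollowpine=23 Juniper=35 → close Juniper (overflow 20)
  35÷2 = 17 each, +1 to first 1
Round 4: Ashgrove=52 Hollowpine=40 → close Ashgrove (overflow 37)
  52÷1 = 52 each, +1 to first 0

Closure order: Fernhollow, Greywater, Juniper, Ashgrove
Last habitat: Hollowpine with 92 animals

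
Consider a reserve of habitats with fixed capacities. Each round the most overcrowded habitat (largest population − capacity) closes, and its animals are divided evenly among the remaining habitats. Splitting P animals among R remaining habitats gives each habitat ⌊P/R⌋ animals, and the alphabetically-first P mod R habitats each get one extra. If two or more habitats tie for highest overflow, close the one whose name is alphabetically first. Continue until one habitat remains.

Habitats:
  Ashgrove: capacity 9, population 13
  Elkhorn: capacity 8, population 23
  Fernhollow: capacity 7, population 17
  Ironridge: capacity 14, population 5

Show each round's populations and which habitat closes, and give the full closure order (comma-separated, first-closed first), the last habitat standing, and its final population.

Round 1: Ashgrove=13 Elkhorn=23 Fernhollow=17 Ironridge=5 → close Elkhorn (overflow 15)
  23÷3 = 7 each, +1 to first 2
Round 2: Ashgrove=21 Fernhollow=25 Ironridge=12 → close Fernhollow (overflow 18)
  25÷2 = 12 each, +1 to first 1
Round 3: Ashgrove=34 Ironridge=24 → close Ashgrove (overflow 25)
  34÷1 = 34 each, +1 to first 0

Closure order: Elkhorn, Fernhollow, Ashgrove
Last habitat: Ironridge with 58 animals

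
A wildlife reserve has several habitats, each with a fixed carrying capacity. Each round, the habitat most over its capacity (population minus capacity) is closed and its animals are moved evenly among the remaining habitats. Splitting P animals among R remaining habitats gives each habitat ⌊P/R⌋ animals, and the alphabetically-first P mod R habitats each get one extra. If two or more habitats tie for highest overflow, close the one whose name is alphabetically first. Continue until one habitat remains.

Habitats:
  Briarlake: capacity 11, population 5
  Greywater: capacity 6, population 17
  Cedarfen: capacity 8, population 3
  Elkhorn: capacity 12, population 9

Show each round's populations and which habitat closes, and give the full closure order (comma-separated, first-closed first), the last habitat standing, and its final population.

Closure order: Greywater, Elkhorn, Cedarfen
Last habitat: Briarlake with 34 animals

Round 1: Briarlake=5 Cedarfen=3 Elkhorn=9 Greywater=17 → close Greywater (overflow 11)
  17÷3 = 5 each, +1 to first 2
Round 2: Briarlake=11 Cedarfen=9 Elkhorn=14 → close Elkhorn (overflow 2)
  14÷2 = 7 each, +1 to first 0
Round 3: Briarlake=18 Cedarfen=16 → close Cedarfen (overflow 8)
  16÷1 = 16 each, +1 to first 0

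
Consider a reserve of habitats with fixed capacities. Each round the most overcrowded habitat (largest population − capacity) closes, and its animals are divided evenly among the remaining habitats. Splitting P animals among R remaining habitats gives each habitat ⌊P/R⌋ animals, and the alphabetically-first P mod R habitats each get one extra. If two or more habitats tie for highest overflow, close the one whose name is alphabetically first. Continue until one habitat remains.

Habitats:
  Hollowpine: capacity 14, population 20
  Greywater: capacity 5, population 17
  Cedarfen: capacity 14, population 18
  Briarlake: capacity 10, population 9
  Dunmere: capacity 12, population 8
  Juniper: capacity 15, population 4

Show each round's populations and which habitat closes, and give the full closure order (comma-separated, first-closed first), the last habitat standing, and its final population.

Closure order: Greywater, Hollowpine, Cedarfen, Briarlake, Dunmere
Last habitat: Juniper with 76 animals

Round 1: Briarlake=9 Cedarfen=18 Dunmere=8 Greywater=17 Hollowpine=20 Juniper=4 → close Greywater (overflow 12)
  17÷5 = 3 each, +1 to first 2
Round 2: Briarlake=13 Cedarfen=22 Dunmere=11 Hollowpine=23 Juniper=7 → close Hollowpine (overflow 9)
  23÷4 = 5 each, +1 to first 3
Round 3: Briarlake=19 Cedarfen=28 Dunmere=17 Juniper=12 → close Cedarfen (overflow 14)
  28÷3 = 9 each, +1 to first 1
Round 4: Briarlake=29 Dunmere=26 Juniper=21 → close Briarlake (overflow 19)
  29÷2 = 14 each, +1 to first 1
Round 5: Dunmere=41 Juniper=35 → close Dunmere (overflow 29)
  41÷1 = 41 each, +1 to first 0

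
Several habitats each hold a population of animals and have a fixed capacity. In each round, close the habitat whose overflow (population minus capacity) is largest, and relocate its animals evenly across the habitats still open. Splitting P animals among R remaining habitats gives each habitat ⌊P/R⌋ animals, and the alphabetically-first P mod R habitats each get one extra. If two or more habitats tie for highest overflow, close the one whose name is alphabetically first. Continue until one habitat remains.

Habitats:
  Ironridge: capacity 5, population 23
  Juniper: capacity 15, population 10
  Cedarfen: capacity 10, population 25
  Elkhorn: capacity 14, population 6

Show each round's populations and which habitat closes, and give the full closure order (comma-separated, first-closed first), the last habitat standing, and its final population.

Closure order: Ironridge, Cedarfen, Juniper
Last habitat: Elkhorn with 64 animals

Round 1: Cedarfen=25 Elkhorn=6 Ironridge=23 Juniper=10 → close Ironridge (overflow 18)
  23÷3 = 7 each, +1 to first 2
Round 2: Cedarfen=33 Elkhorn=14 Juniper=17 → close Cedarfen (overflow 23)
  33÷2 = 16 each, +1 to first 1
Round 3: Elkhorn=31 Juniper=33 → close Juniper (overflow 18)
  33÷1 = 33 each, +1 to first 0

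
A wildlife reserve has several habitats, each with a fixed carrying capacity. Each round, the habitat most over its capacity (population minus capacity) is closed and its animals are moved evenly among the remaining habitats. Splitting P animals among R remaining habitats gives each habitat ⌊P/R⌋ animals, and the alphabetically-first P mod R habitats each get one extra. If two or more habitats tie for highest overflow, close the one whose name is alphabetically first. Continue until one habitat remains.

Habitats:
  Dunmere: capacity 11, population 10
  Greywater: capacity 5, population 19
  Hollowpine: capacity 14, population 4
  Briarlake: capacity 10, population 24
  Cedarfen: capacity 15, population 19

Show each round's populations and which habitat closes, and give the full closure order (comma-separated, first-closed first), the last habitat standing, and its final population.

Closure order: Briarlake, Greywater, Cedarfen, Dunmere
Last habitat: Hollowpine with 76 animals

Round 1: Briarlake=24 Cedarfen=19 Dunmere=10 Greywater=19 Hollowpine=4 → close Briarlake (overflow 14)
  24÷4 = 6 each, +1 to first 0
Round 2: Cedarfen=25 Dunmere=16 Greywater=25 Hollowpine=10 → close Greywater (overflow 20)
  25÷3 = 8 each, +1 to first 1
Round 3: Cedarfen=34 Dunmere=24 Hollowpine=18 → close Cedarfen (overflow 19)
  34÷2 = 17 each, +1 to first 0
Round 4: Dunmere=41 Hollowpine=35 → close Dunmere (overflow 30)
  41÷1 = 41 each, +1 to first 0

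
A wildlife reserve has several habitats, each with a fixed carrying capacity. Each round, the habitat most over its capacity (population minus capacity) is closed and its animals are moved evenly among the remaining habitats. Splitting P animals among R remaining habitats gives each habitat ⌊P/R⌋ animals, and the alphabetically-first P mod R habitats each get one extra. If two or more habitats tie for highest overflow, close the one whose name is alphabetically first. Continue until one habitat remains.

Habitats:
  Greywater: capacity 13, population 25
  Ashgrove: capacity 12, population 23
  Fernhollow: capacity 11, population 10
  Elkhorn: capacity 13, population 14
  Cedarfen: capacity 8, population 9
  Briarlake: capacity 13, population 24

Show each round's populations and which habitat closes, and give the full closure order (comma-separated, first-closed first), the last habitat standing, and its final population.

Round 1: Ashgrove=23 Briarlake=24 Cedarfen=9 Elkhorn=14 Fernhollow=10 Greywater=25 → close Greywater (overflow 12)
  25÷5 = 5 each, +1 to first 0
Round 2: Ashgrove=28 Briarlake=29 Cedarfen=14 Elkhorn=19 Fernhollow=15 → close Ashgrove (overflow 16)
  28÷4 = 7 each, +1 to first 0
Round 3: Briarlake=36 Cedarfen=21 Elkhorn=26 Fernhollow=22 → close Briarlake (overflow 23)
  36÷3 = 12 each, +1 to first 0
Round 4: Cedarfen=33 Elkhorn=38 Fernhollow=34 → close Cedarfen (overflow 25)
  33÷2 = 16 each, +1 to first 1
Round 5: Elkhorn=55 Fernhollow=50 → close Elkhorn (overflow 42)
  55÷1 = 55 each, +1 to first 0

Closure order: Greywater, Ashgrove, Briarlake, Cedarfen, Elkhorn
Last habitat: Fernhollow with 105 animals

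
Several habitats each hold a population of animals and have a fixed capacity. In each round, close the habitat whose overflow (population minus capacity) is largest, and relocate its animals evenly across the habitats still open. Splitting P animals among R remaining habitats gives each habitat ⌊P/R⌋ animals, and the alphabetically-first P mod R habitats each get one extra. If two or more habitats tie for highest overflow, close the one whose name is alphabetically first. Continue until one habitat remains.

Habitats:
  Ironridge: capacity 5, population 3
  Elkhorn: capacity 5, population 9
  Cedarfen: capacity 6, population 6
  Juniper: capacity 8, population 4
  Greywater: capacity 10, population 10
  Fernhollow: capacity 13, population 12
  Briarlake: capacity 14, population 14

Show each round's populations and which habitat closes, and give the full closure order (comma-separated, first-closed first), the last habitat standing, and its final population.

Round 1: Briarlake=14 Cedarfen=6 Elkhorn=9 Fernhollow=12 Greywater=10 Ironridge=3 Juniper=4 → close Elkhorn (overflow 4)
  9÷6 = 1 each, +1 to first 3
Round 2: Briarlake=16 Cedarfen=8 Fernhollow=14 Greywater=11 Ironridge=4 Juniper=5 → close Briarlake (overflow 2)
  16÷5 = 3 each, +1 to first 1
Round 3: Cedarfen=12 Fernhollow=17 Greywater=14 Ironridge=7 Juniper=8 → close Cedarfen (overflow 6)
  12÷4 = 3 each, +1 to first 0
Round 4: Fernhollow=20 Greywater=17 Ironridge=10 Juniper=11 → close Fernhollow (overflow 7)
  20÷3 = 6 each, +1 to first 2
Round 5: Greywater=24 Ironridge=17 Juniper=17 → close Greywater (overflow 14)
  24÷2 = 12 each, +1 to first 0
Round 6: Ironridge=29 Juniper=29 → close Ironridge (overflow 24)
  29÷1 = 29 each, +1 to first 0

Closure order: Elkhorn, Briarlake, Cedarfen, Fernhollow, Greywater, Ironridge
Last habitat: Juniper with 58 animals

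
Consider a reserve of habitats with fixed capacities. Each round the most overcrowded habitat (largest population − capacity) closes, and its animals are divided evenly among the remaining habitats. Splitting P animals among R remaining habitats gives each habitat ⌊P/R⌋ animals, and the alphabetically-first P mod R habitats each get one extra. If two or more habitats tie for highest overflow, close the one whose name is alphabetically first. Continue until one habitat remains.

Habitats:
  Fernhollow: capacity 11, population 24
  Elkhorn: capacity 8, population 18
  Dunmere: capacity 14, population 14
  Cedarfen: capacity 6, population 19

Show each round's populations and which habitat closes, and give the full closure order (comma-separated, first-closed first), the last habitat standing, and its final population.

Closure order: Cedarfen, Fernhollow, Elkhorn
Last habitat: Dunmere with 75 animals

Round 1: Cedarfen=19 Dunmere=14 Elkhorn=18 Fernhollow=24 → close Cedarfen (overflow 13)
  19÷3 = 6 each, +1 to first 1
Round 2: Dunmere=21 Elkhorn=24 Fernhollow=30 → close Fernhollow (overflow 19)
  30÷2 = 15 each, +1 to first 0
Round 3: Dunmere=36 Elkhorn=39 → close Elkhorn (overflow 31)
  39÷1 = 39 each, +1 to first 0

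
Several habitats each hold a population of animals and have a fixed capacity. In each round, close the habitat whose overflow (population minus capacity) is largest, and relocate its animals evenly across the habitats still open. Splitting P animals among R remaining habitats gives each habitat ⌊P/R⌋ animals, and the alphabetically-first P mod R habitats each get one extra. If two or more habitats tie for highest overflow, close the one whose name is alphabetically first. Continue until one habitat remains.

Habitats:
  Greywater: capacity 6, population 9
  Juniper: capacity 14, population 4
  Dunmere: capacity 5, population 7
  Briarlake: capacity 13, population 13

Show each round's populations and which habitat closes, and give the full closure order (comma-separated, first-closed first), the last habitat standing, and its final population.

Round 1: Briarlake=13 Dunmere=7 Greywater=9 Juniper=4 → close Greywater (overflow 3)
  9÷3 = 3 each, +1 to first 0
Round 2: Briarlake=16 Dunmere=10 Juniper=7 → close Dunmere (overflow 5)
  10÷2 = 5 each, +1 to first 0
Round 3: Briarlake=21 Juniper=12 → close Briarlake (overflow 8)
  21÷1 = 21 each, +1 to first 0

Closure order: Greywater, Dunmere, Briarlake
Last habitat: Juniper with 33 animals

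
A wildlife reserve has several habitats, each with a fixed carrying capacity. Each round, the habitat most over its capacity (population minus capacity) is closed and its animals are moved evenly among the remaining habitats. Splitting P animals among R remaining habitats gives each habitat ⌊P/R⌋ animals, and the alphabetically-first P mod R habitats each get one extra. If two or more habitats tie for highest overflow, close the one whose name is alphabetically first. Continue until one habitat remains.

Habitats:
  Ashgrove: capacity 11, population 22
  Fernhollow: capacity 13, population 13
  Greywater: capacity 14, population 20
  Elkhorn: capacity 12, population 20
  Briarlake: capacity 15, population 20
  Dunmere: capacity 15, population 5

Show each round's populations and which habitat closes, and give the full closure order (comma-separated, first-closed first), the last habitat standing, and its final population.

Round 1: Ashgrove=22 Briarlake=20 Dunmere=5 Elkhorn=20 Fernhollow=13 Greywater=20 → close Ashgrove (overflow 11)
  22÷5 = 4 each, +1 to first 2
Round 2: Briarlake=25 Dunmere=10 Elkhorn=24 Fernhollow=17 Greywater=24 → close Elkhorn (overflow 12)
  24÷4 = 6 each, +1 to first 0
Round 3: Briarlake=31 Dunmere=16 Fernhollow=23 Greywater=30 → close Briarlake (overflow 16)
  31÷3 = 10 each, +1 to first 1
Round 4: Dunmere=27 Fernhollow=33 Greywater=40 → close Greywater (overflow 26)
  40÷2 = 20 each, +1 to first 0
Round 5: Dunmere=47 Fernhollow=53 → close Fernhollow (overflow 40)
  53÷1 = 53 each, +1 to first 0

Closure order: Ashgrove, Elkhorn, Briarlake, Greywater, Fernhollow
Last habitat: Dunmere with 100 animals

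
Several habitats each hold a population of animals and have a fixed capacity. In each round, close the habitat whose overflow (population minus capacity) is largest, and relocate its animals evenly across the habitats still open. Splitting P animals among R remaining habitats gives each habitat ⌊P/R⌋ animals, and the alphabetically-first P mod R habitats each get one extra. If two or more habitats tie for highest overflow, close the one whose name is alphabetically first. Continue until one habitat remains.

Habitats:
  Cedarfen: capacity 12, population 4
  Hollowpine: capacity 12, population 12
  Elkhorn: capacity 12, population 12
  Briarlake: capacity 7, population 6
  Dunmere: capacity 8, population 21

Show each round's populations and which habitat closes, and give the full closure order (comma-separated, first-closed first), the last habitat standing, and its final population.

Round 1: Briarlake=6 Cedarfen=4 Dunmere=21 Elkhorn=12 Hollowpine=12 → close Dunmere (overflow 13)
  21÷4 = 5 each, +1 to first 1
Round 2: Briarlake=12 Cedarfen=9 Elkhorn=17 Hollowpine=17 → close Briarlake (overflow 5)
  12÷3 = 4 each, +1 to first 0
Round 3: Cedarfen=13 Elkhorn=21 Hollowpine=21 → close Elkhorn (overflow 9)
  21÷2 = 10 each, +1 to first 1
Round 4: Cedarfen=24 Hollowpine=31 → close Hollowpine (overflow 19)
  31÷1 = 31 each, +1 to first 0

Closure order: Dunmere, Briarlake, Elkhorn, Hollowpine
Last habitat: Cedarfen with 55 animals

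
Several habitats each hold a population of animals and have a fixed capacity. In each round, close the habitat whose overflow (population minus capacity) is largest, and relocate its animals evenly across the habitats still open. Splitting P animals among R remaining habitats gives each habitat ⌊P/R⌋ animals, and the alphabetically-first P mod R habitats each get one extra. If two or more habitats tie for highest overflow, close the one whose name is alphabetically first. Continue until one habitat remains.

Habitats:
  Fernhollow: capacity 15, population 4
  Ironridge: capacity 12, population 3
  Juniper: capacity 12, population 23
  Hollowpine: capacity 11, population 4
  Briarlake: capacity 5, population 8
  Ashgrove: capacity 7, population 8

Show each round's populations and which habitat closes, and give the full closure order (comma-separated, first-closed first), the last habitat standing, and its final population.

Closure order: Juniper, Briarlake, Ashgrove, Hollowpine, Fernhollow
Last habitat: Ironridge with 50 animals

Round 1: Ashgrove=8 Briarlake=8 Fernhollow=4 Hollowpine=4 Ironridge=3 Juniper=23 → close Juniper (overflow 11)
  23÷5 = 4 each, +1 to first 3
Round 2: Ashgrove=13 Briarlake=13 Fernhollow=9 Hollowpine=8 Ironridge=7 → close Briarlake (overflow 8)
  13÷4 = 3 each, +1 to first 1
Round 3: Ashgrove=17 Fernhollow=12 Hollowpine=11 Ironridge=10 → close Ashgrove (overflow 10)
  17÷3 = 5 each, +1 to first 2
Round 4: Fernhollow=18 Hollowpine=17 Ironridge=15 → close Hollowpine (overflow 6)
  17÷2 = 8 each, +1 to first 1
Round 5: Fernhollow=27 Ironridge=23 → close Fernhollow (overflow 12)
  27÷1 = 27 each, +1 to first 0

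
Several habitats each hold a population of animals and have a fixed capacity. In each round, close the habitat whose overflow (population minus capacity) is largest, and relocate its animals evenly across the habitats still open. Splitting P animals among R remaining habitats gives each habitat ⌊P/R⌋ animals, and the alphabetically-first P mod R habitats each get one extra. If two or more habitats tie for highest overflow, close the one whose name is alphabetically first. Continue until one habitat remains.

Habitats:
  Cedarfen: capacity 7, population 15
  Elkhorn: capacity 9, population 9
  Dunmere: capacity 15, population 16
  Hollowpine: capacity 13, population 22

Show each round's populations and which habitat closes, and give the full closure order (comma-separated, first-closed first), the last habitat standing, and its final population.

Closure order: Hollowpine, Cedarfen, Dunmere
Last habitat: Elkhorn with 62 animals

Round 1: Cedarfen=15 Dunmere=16 Elkhorn=9 Hollowpine=22 → close Hollowpine (overflow 9)
  22÷3 = 7 each, +1 to first 1
Round 2: Cedarfen=23 Dunmere=23 Elkhorn=16 → close Cedarfen (overflow 16)
  23÷2 = 11 each, +1 to first 1
Round 3: Dunmere=35 Elkhorn=27 → close Dunmere (overflow 20)
  35÷1 = 35 each, +1 to first 0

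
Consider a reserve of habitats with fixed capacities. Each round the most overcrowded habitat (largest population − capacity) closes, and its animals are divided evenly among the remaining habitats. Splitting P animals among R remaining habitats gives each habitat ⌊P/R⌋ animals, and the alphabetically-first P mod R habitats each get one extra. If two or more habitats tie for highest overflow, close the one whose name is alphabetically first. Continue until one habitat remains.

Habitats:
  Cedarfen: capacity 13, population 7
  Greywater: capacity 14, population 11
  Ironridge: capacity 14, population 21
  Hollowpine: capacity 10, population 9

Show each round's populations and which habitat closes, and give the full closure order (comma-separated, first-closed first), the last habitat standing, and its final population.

Closure order: Ironridge, Hollowpine, Greywater
Last habitat: Cedarfen with 48 animals

Round 1: Cedarfen=7 Greywater=11 Hollowpine=9 Ironridge=21 → close Ironridge (overflow 7)
  21÷3 = 7 each, +1 to first 0
Round 2: Cedarfen=14 Greywater=18 Hollowpine=16 → close Hollowpine (overflow 6)
  16÷2 = 8 each, +1 to first 0
Round 3: Cedarfen=22 Greywater=26 → close Greywater (overflow 12)
  26÷1 = 26 each, +1 to first 0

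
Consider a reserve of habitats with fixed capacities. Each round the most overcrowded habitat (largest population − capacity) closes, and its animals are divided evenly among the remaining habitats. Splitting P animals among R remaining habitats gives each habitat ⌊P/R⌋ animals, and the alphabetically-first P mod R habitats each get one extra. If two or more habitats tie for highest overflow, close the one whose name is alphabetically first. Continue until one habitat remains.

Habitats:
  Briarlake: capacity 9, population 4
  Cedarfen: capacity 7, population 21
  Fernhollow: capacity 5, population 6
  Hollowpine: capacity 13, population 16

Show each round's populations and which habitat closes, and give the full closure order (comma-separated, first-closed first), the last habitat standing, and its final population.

Closure order: Cedarfen, Hollowpine, Fernhollow
Last habitat: Briarlake with 47 animals

Round 1: Briarlake=4 Cedarfen=21 Fernhollow=6 Hollowpine=16 → close Cedarfen (overflow 14)
  21÷3 = 7 each, +1 to first 0
Round 2: Briarlake=11 Fernhollow=13 Hollowpine=23 → close Hollowpine (overflow 10)
  23÷2 = 11 each, +1 to first 1
Round 3: Briarlake=23 Fernhollow=24 → close Fernhollow (overflow 19)
  24÷1 = 24 each, +1 to first 0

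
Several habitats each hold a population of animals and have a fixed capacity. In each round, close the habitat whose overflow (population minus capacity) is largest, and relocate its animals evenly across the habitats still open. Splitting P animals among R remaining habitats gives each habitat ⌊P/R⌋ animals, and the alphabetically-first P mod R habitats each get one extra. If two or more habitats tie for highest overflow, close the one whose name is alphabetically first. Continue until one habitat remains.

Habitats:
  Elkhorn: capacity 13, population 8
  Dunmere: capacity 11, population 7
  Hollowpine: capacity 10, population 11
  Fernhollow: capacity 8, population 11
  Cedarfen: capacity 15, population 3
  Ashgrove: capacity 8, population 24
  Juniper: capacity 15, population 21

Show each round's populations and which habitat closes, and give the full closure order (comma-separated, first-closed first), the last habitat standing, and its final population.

Closure order: Ashgrove, Juniper, Fernhollow, Hollowpine, Dunmere, Elkhorn
Last habitat: Cedarfen with 85 animals

Round 1: Ashgrove=24 Cedarfen=3 Dunmere=7 Elkhorn=8 Fernhollow=11 Hollowpine=11 Juniper=21 → close Ashgrove (overflow 16)
  24÷6 = 4 each, +1 to first 0
Round 2: Cedarfen=7 Dunmere=11 Elkhorn=12 Fernhollow=15 Hollowpine=15 Juniper=25 → close Juniper (overflow 10)
  25÷5 = 5 each, +1 to first 0
Round 3: Cedarfen=12 Dunmere=16 Elkhorn=17 Fernhollow=20 Hollowpine=20 → close Fernhollow (overflow 12)
  20÷4 = 5 each, +1 to first 0
Round 4: Cedarfen=17 Dunmere=21 Elkhorn=22 Hollowpine=25 → close Hollowpine (overflow 15)
  25÷3 = 8 each, +1 to first 1
Round 5: Cedarfen=26 Dunmere=29 Elkhorn=30 → close Dunmere (overflow 18)
  29÷2 = 14 each, +1 to first 1
Round 6: Cedarfen=41 Elkhorn=44 → close Elkhorn (overflow 31)
  44÷1 = 44 each, +1 to first 0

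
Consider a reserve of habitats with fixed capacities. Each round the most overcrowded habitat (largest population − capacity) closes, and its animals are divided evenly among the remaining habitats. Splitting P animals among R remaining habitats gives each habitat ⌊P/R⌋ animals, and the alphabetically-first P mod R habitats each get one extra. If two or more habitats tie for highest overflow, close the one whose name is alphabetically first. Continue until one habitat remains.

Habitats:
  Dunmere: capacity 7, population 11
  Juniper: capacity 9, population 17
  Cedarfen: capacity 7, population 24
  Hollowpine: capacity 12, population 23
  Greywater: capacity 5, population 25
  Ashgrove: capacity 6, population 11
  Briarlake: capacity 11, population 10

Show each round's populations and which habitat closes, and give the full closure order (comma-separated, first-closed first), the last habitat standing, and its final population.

Round 1: Ashgrove=11 Briarlake=10 Cedarfen=24 Dunmere=11 Greywater=25 Hollowpine=23 Juniper=17 → close Greywater (overflow 20)
  25÷6 = 4 each, +1 to first 1
Round 2: Ashgrove=16 Briarlake=14 Cedarfen=28 Dunmere=15 Hollowpine=27 Juniper=21 → close Cedarfen (overflow 21)
  28÷5 = 5 each, +1 to first 3
Round 3: Ashgrove=22 Briarlake=20 Dunmere=21 Hollowpine=32 Juniper=26 → close Hollowpine (overflow 20)
  32÷4 = 8 each, +1 to first 0
Round 4: Ashgrove=30 Briarlake=28 Dunmere=29 Juniper=34 → close Juniper (overflow 25)
  34÷3 = 11 each, +1 to first 1
Round 5: Ashgrove=42 Briarlake=39 Dunmere=40 → close Ashgrove (overflow 36)
  42÷2 = 21 each, +1 to first 0
Round 6: Briarlake=60 Dunmere=61 → close Dunmere (overflow 54)
  61÷1 = 61 each, +1 to first 0

Closure order: Greywater, Cedarfen, Hollowpine, Juniper, Ashgrove, Dunmere
Last habitat: Briarlake with 121 animals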